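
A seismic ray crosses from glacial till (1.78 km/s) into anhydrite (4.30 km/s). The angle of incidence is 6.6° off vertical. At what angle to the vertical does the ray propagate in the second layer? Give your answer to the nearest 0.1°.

16.1°

sin θ₁/V₁ = sin θ₂/V₂ ⇒ sin θ₂ = 4.30·sin 6.6°/1.78 = 4.30·0.1149/1.78 = 0.2777.
θ₂ = arcsin 0.2777 = 16.12° from the normal.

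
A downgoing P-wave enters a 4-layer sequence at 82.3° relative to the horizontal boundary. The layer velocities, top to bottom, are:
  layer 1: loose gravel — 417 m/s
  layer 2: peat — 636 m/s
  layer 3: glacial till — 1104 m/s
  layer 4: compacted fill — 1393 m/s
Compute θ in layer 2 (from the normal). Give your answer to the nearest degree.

From the normal: θ₁ = 90° − 82.3° = 7.7°.
Snell's law across each interface conserves sin θ / V, so sin θ_2 = V_2·sin θ₁/V₁.
sin θ_2 = 636 × sin 7.7° / 417 = 0.2044.
θ_2 = 11.79° from the vertical.

12°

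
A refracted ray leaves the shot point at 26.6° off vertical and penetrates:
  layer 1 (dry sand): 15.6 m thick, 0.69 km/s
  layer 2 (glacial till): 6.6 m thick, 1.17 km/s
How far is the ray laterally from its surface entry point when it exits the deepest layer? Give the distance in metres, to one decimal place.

Apply Snell's law at each interface; in layer i the horizontal offset is hᵢ·tan θᵢ.
Layer 1: θ = 26.60°; offset = 15.6·tan 26.60° = 7.812 m.
Layer 2: sin θ = 1.17·sin 26.6°/0.69 = 0.7592, θ = 49.40°; offset = 6.6·tan 49.40° = 7.700 m.
Total horizontal offset = 15.512 m.

15.5 m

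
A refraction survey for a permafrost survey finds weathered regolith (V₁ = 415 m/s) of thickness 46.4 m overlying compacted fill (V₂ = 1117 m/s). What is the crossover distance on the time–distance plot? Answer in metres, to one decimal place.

θ_c = arcsin(415/1117) = 21.81°, so cos θ_c = 0.9284 and tᵢ = 2h cos θ_c/V₁ = 0.2076 s.
At crossover x/V₁ = x/V₂ + tᵢ ⇒ x = tᵢ/(1/V₁ − 1/V₂) = 0.20761/(2.4096e-03 − 8.9526e-04) = 137.09 m.

137.1 m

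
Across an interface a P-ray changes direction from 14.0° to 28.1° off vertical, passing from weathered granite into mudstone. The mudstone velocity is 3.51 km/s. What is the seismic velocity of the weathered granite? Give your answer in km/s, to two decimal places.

1.80 km/s

sin 14.0° = 0.2419; sin 28.1° = 0.4710.
V₁ = V₂·(sin θ₁/sin θ₂) = 3.51·(0.2419/0.4710) = 1.80 km/s.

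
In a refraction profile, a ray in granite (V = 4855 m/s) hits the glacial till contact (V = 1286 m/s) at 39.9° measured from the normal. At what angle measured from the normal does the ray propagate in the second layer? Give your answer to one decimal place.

9.8°

Snell's law: sin θ₂ = (V₂/V₁)·sin θ₁ = (1286/4855)·sin 39.9° = 0.1699.
θ₂ = arcsin 0.1699 = 9.78° from the normal.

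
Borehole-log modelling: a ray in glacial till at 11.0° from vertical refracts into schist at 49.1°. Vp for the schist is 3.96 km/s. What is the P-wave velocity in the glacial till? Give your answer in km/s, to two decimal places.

1.00 km/s

sin 11.0° = 0.1908; sin 49.1° = 0.7559.
V₁ = V₂·(sin θ₁/sin θ₂) = 3.96·(0.1908/0.7559) = 1.00 km/s.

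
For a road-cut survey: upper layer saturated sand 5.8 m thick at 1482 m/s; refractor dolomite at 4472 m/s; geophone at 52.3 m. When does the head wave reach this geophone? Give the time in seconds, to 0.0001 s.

0.0191 s

t = x/V₂ + 2h·√(V₂²−V₁²)/(V₁V₂).
√(V₂²−V₁²) = √(4472²−1482²) = 4219.3 m/s; delay term = 2·5.8·4219.3/(1482·4472) = 0.00738 s.
t = 52.3/4472 + 0.00738 = 0.01908 s.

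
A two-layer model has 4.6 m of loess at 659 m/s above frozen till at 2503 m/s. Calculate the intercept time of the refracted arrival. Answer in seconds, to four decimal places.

0.0135 s

tᵢ = 2h·√(V₂²−V₁²)/(V₁V₂).
√(V₂²−V₁²) = √(2503²−659²) = 2414.7 m/s.
tᵢ = 2·4.6·2414.7/(659·2503) = 0.01347 s.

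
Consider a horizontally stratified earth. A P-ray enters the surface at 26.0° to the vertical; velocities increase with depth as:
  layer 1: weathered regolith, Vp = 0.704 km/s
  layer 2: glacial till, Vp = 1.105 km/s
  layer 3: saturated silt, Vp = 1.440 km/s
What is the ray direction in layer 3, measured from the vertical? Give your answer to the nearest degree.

64°

Snell's law across each interface conserves sin θ / V, so sin θ_3 = V_3·sin θ₁/V₁.
sin θ_3 = 1.440 × sin 26.0° / 0.704 = 0.8967.
θ_3 = arcsin 0.8967 = 63.72°.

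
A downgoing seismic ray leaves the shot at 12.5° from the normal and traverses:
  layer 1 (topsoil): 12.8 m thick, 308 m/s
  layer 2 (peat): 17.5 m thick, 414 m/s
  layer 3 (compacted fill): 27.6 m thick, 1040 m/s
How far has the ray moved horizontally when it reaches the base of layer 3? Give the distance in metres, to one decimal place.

Apply Snell's law at each interface; in layer i the horizontal offset is hᵢ·tan θᵢ.
Layer 1: θ = 12.50°; offset = 12.8·tan 12.50° = 2.838 m.
Layer 2: sin θ = 414·sin 12.5°/308 = 0.2909, θ = 16.91°; offset = 17.5·tan 16.91° = 5.321 m.
Layer 3: sin θ = 1040·sin 12.5°/308 = 0.7308, θ = 46.96°; offset = 27.6·tan 46.96° = 29.552 m.
Total horizontal offset = 37.711 m.

37.7 m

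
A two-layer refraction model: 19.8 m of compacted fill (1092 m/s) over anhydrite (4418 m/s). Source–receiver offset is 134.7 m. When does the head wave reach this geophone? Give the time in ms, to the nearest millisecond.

66 ms

θ_c = arcsin(V₁/V₂) = arcsin(1092/4418) = 14.31°, cos θ_c = 0.9690.
Intercept time tᵢ = 2h cos θ_c / V₁ = 2·19.8·0.9690/1092 = 0.03514 s.
t = x/V₂ + tᵢ = 134.7/4418 + 0.03514 = 0.06563 s.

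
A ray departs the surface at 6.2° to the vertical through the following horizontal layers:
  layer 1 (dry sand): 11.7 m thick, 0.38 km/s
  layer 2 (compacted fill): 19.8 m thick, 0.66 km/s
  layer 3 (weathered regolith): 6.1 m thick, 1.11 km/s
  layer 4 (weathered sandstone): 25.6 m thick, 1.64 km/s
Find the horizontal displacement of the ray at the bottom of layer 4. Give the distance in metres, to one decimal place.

20.6 m

Ray parameter p = sin 6.2° / 0.38 km/s = 2.8421e-01 s/km.
Layer 1: θ = 6.20°; offset = 11.7·tan 6.20° = 1.271 m.
Layer 2: sin θ = p·0.66 = 0.1876 → θ = 10.81°; offset = 19.8·tan 10.81° = 3.781 m.
Layer 3: sin θ = p·1.11 = 0.3155 → θ = 18.39°; offset = 6.1·tan 18.39° = 2.028 m.
Layer 4: sin θ = p·1.64 = 0.4661 → θ = 27.78°; offset = 25.6·tan 27.78° = 13.487 m.
Summing the layer offsets gives 20.567 m.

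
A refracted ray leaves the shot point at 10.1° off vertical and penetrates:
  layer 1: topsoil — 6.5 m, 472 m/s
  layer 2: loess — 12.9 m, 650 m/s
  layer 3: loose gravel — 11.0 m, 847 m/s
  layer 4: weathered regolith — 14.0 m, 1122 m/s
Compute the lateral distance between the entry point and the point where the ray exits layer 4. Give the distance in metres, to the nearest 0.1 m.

Apply Snell's law at each interface; in layer i the horizontal offset is hᵢ·tan θᵢ.
Layer 1: θ = 10.10°; offset = 6.5·tan 10.10° = 1.158 m.
Layer 2: sin θ = 650·sin 10.1°/472 = 0.2415, θ = 13.98°; offset = 12.9·tan 13.98° = 3.210 m.
Layer 3: sin θ = 847·sin 10.1°/472 = 0.3147, θ = 18.34°; offset = 11.0·tan 18.34° = 3.647 m.
Layer 4: sin θ = 1122·sin 10.1°/472 = 0.4169, θ = 24.64°; offset = 14.0·tan 24.64° = 6.421 m.
Summing the layer offsets gives 14.436 m.

14.4 m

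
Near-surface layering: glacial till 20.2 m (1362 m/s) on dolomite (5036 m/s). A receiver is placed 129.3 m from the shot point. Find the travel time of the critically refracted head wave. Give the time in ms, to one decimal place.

54.2 ms

t = x/V₂ + 2h·√(V₂²−V₁²)/(V₁V₂).
√(V₂²−V₁²) = √(5036²−1362²) = 4848.3 m/s; delay term = 2·20.2·4848.3/(1362·5036) = 0.02856 s.
t = 129.3/5036 + 0.02856 = 0.05423 s.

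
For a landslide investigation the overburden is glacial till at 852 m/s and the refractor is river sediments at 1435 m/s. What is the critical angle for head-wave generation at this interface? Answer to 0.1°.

At critical incidence the refracted ray runs along the interface (θ₂ = 90°), so sin θ_c = V₁/V₂.
θ_c = arcsin(852/1435) = arcsin 0.5937 = 36.42°.

36.4°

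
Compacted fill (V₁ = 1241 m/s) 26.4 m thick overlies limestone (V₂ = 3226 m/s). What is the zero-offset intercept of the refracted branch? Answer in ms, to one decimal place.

39.3 ms

tᵢ = 2h·√(V₂²−V₁²)/(V₁V₂).
√(V₂²−V₁²) = √(3226²−1241²) = 2977.7 m/s.
tᵢ = 2·26.4·2977.7/(1241·3226) = 0.03927 s.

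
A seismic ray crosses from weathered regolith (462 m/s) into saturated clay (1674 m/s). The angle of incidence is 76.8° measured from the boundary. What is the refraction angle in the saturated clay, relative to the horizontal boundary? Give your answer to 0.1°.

Convert to the normal: θ₁ = 90° − 76.8° = 13.2°.
Snell's law: sin θ₂ = (V₂/V₁)·sin θ₁ = (1674/462)·sin 13.2° = 0.8274.
θ₂ = arcsin 0.8274 = 55.83° from the normal.
From the interface: 90° − 55.83° = 34.17°.

34.2°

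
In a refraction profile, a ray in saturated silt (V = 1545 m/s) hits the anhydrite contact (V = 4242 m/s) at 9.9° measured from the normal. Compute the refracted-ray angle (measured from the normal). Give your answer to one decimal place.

28.2°

sin θ₁/V₁ = sin θ₂/V₂ ⇒ sin θ₂ = 4242·sin 9.9°/1545 = 4242·0.1719/1545 = 0.4721.
θ₂ = arcsin 0.4721 = 28.17° from the normal.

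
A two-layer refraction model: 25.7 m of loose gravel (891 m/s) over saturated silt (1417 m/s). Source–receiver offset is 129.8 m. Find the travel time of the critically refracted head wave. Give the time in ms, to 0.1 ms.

136.5 ms

θ_c = arcsin(V₁/V₂) = arcsin(891/1417) = 38.96°, cos θ_c = 0.7776.
Intercept time tᵢ = 2h cos θ_c / V₁ = 2·25.7·0.7776/891 = 0.04486 s.
t = x/V₂ + tᵢ = 129.8/1417 + 0.04486 = 0.13646 s.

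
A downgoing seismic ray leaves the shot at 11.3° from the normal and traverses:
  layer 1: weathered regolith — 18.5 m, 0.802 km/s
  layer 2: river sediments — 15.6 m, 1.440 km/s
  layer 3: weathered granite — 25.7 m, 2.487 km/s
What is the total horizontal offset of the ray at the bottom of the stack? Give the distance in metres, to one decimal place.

29.2 m

Apply Snell's law at each interface; in layer i the horizontal offset is hᵢ·tan θᵢ.
Layer 1: θ = 11.30°; offset = 18.5·tan 11.30° = 3.697 m.
Layer 2: sin θ = 1.440·sin 11.3°/0.802 = 0.3518, θ = 20.60°; offset = 15.6·tan 20.60° = 5.863 m.
Layer 3: sin θ = 2.487·sin 11.3°/0.802 = 0.6076, θ = 37.42°; offset = 25.7·tan 37.42° = 19.662 m.
Summing the layer offsets gives 29.222 m.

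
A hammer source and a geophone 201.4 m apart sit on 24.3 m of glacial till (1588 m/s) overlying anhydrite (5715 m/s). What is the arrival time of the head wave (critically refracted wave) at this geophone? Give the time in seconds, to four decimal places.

θ_c = arcsin(V₁/V₂) = arcsin(1588/5715) = 16.13°, cos θ_c = 0.9606.
Intercept time tᵢ = 2h cos θ_c / V₁ = 2·24.3·0.9606/1588 = 0.02940 s.
t = x/V₂ + tᵢ = 201.4/5715 + 0.02940 = 0.06464 s.

0.0646 s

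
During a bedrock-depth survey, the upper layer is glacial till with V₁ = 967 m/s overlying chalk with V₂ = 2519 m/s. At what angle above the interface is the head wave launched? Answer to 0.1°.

Critical incidence: sin θ_c = V₁/V₂ = 967/2519 = 0.3839.
θ_c = arcsin 0.3839 = 22.57°.
Measured from the interface: 90° − 22.57° = 67.43°.

67.4°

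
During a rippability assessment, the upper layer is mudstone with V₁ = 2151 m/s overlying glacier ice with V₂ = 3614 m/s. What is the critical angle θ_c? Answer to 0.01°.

36.53°

Critical incidence: sin θ_c = V₁/V₂ = 2151/3614 = 0.5952.
θ_c = arcsin 0.5952 = 36.53°.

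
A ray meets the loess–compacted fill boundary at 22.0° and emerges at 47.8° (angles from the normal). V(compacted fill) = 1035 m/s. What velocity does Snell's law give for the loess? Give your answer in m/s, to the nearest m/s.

523 m/s

sin 22.0° = 0.3746; sin 47.8° = 0.7408.
V₁ = V₂·(sin θ₁/sin θ₂) = 1035·(0.3746/0.7408) = 523.37 m/s.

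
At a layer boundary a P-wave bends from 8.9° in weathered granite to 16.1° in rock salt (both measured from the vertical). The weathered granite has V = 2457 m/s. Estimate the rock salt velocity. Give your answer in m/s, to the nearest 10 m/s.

sin 8.9° = 0.1547; sin 16.1° = 0.2773.
V₂ = V₁·(sin θ₂/sin θ₁) = 2457·(0.2773/0.1547) = 4404.11 m/s.

4400 m/s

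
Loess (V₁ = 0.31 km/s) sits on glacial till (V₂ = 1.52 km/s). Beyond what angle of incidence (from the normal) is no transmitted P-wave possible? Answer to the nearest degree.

At critical incidence the refracted ray runs along the interface (θ₂ = 90°), so sin θ_c = V₁/V₂.
θ_c = arcsin(0.31/1.52) = arcsin 0.2039 = 11.77°.

12°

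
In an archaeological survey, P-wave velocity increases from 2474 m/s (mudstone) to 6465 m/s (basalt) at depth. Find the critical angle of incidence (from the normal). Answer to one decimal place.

At critical incidence the refracted ray runs along the interface (θ₂ = 90°), so sin θ_c = V₁/V₂.
θ_c = arcsin(2474/6465) = arcsin 0.3827 = 22.50°.

22.5°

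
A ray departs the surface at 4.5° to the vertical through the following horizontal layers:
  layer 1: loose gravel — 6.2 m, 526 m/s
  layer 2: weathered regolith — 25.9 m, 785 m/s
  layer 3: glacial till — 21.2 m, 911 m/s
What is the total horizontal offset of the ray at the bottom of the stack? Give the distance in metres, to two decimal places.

Ray parameter p = sin 4.5° / 526 m/s = 1.4916e-04 s/m.
Layer 1: θ = 4.50°; offset = 6.2·tan 4.50° = 0.4880 m.
Layer 2: sin θ = p·785 = 0.1171 → θ = 6.72°; offset = 25.9·tan 6.72° = 3.0537 m.
Layer 3: sin θ = p·911 = 0.1359 → θ = 7.81°; offset = 21.2·tan 7.81° = 2.9078 m.
Total horizontal offset = 6.4494 m.

6.45 m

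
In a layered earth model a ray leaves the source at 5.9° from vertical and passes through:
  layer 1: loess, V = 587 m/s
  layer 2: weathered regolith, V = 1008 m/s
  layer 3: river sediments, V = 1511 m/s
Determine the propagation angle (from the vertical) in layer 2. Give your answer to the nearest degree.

10°

Snell's law across each interface conserves sin θ / V, so sin θ_2 = V_2·sin θ₁/V₁.
sin θ_2 = 1008 × sin 5.9° / 587 = 0.1765.
θ_2 = 10.17° from the vertical.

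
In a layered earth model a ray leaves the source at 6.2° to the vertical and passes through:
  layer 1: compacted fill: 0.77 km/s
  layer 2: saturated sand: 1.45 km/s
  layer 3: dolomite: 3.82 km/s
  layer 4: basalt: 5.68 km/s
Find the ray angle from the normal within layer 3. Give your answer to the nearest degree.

32°

Snell's law across each interface conserves sin θ / V, so sin θ_3 = V_3·sin θ₁/V₁.
sin θ_3 = 3.82 × sin 6.2° / 0.77 = 0.5358.
θ_3 = 32.40° from the vertical.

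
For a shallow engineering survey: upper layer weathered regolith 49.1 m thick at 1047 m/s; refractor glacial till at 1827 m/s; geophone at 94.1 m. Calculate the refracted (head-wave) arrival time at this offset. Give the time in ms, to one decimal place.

128.4 ms

θ_c = arcsin(V₁/V₂) = arcsin(1047/1827) = 34.96°, cos θ_c = 0.8195.
Intercept time tᵢ = 2h cos θ_c / V₁ = 2·49.1·0.8195/1047 = 0.07686 s.
t = x/V₂ + tᵢ = 94.1/1827 + 0.07686 = 0.12837 s.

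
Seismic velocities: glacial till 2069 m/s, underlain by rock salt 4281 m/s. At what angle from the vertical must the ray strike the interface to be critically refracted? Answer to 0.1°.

Critical incidence: sin θ_c = V₁/V₂ = 2069/4281 = 0.4833.
θ_c = arcsin 0.4833 = 28.90°.

28.9°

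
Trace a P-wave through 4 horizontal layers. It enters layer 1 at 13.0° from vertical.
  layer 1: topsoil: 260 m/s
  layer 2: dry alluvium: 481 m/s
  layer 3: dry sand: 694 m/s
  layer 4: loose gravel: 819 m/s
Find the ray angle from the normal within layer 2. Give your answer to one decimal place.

Snell's law across each interface conserves sin θ / V, so sin θ_2 = V_2·sin θ₁/V₁.
sin θ_2 = 481 × sin 13.0° / 260 = 0.4162.
θ_2 = 24.59° from the vertical.

24.6°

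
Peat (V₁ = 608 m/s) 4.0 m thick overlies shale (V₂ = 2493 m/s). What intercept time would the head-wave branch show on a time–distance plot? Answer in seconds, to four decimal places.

0.0128 s

tᵢ = 2h·√(V₂²−V₁²)/(V₁V₂).
√(V₂²−V₁²) = √(2493²−608²) = 2417.7 m/s.
tᵢ = 2·4.0·2417.7/(608·2493) = 0.01276 s.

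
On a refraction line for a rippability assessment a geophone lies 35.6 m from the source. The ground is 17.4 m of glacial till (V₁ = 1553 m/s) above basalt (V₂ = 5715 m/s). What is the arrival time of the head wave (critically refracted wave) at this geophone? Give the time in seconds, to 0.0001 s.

θ_c = arcsin(V₁/V₂) = arcsin(1553/5715) = 15.77°, cos θ_c = 0.9624.
Intercept time tᵢ = 2h cos θ_c / V₁ = 2·17.4·0.9624/1553 = 0.02157 s.
t = x/V₂ + tᵢ = 35.6/5715 + 0.02157 = 0.02779 s.

0.0278 s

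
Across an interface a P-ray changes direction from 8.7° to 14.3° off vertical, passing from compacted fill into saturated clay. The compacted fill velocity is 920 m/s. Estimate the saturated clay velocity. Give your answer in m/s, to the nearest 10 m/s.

Snell's law: sin 8.7°/V₁ = sin 14.3°/V₂.
V₂ = V₁·sin 14.3°/sin 8.7° = 920 × 1.6329 = 1502.30 m/s.

1500 m/s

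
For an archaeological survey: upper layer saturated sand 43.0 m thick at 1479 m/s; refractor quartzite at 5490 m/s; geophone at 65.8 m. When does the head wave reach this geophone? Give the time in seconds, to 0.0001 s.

t = x/V₂ + 2h·√(V₂²−V₁²)/(V₁V₂).
√(V₂²−V₁²) = √(5490²−1479²) = 5287.0 m/s; delay term = 2·43.0·5287.0/(1479·5490) = 0.05600 s.
t = 65.8/5490 + 0.05600 = 0.06798 s.

0.0680 s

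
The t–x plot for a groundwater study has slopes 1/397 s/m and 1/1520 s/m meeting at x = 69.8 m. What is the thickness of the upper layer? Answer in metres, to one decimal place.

x_cross = 2h·√((V₂+V₁)/(V₂−V₁)) → h = x_cross / (2·√((V₂+V₁)/(V₂−V₁))).
√((V₂+V₁)/(V₂−V₁)) = √((1520+397)/(1520−397)) = 1.3065.
h = 69.8 / (2·1.3065) = 26.71 m.

26.7 m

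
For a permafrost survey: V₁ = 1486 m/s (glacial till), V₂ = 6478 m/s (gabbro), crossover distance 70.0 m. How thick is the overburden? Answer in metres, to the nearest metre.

28 m

h = (x_cross/2)·√((V₂−V₁)/(V₂+V₁)).
(V₂−V₁)/(V₂+V₁) = (6478−1486)/(6478+1486) = 0.6268; √ = 0.7917.
h = (70.0/2)·0.7917 = 27.71 m.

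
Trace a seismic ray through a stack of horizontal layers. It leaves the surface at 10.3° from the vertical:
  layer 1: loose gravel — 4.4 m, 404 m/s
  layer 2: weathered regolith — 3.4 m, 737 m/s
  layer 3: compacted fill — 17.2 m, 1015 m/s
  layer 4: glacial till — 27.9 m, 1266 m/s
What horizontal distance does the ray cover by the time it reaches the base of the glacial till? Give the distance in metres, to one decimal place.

29.5 m

p = sin θ₁/V₁ = sin 10.3°/404 = 4.4258e-04 s/m is conserved through the stack.
Layer 1: θ = 10.30°; offset = 4.4·tan 10.30° = 0.800 m.
Layer 2: sin θ = p·737 = 0.3262 → θ = 19.04°; offset = 3.4·tan 19.04° = 1.173 m.
Layer 3: sin θ = p·1015 = 0.4492 → θ = 26.69°; offset = 17.2·tan 26.69° = 8.648 m.
Layer 4: sin θ = p·1266 = 0.5603 → θ = 34.08°; offset = 27.9·tan 34.08° = 18.873 m.
Σ offsets = 29.494 m.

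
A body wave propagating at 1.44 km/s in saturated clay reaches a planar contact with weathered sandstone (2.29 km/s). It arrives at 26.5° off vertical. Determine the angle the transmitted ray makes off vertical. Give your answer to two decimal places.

45.20°

Snell's law: sin θ₂ = (V₂/V₁)·sin θ₁ = (2.29/1.44)·sin 26.5° = 0.7096.
θ₂ = arcsin 0.7096 = 45.20° from the normal.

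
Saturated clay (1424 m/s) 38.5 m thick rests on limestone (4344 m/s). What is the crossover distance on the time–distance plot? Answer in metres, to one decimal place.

θ_c = arcsin(1424/4344) = 19.14°, so cos θ_c = 0.9447 and tᵢ = 2h cos θ_c/V₁ = 0.0511 s.
At crossover x/V₁ = x/V₂ + tᵢ ⇒ x = tᵢ/(1/V₁ − 1/V₂) = 0.05109/(7.0225e-04 − 2.3020e-04) = 108.22 m.

108.2 m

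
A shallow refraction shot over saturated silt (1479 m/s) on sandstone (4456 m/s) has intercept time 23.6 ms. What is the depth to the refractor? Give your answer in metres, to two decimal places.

h = tᵢ·V₁·V₂ / (2·√(V₂²−V₁²)).
√(V₂²−V₁²) = √(4456² − 1479²) = 4203.4 m/s.
h = 0.0236 s × 1479 × 4456 / (2 × 4203.4) = 18.50 m.

18.50 m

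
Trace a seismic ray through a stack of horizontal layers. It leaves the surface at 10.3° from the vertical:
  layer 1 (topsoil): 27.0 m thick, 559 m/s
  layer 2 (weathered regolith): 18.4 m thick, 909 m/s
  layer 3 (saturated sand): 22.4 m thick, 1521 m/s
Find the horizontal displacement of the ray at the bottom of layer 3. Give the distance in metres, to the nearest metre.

23 m

Apply Snell's law at each interface; in layer i the horizontal offset is hᵢ·tan θᵢ.
Layer 1: θ = 10.30°; offset = 27.0·tan 10.30° = 4.907 m.
Layer 2: sin θ = 909·sin 10.3°/559 = 0.2908, θ = 16.90°; offset = 18.4·tan 16.90° = 5.591 m.
Layer 3: sin θ = 1521·sin 10.3°/559 = 0.4865, θ = 29.11°; offset = 22.4·tan 29.11° = 12.473 m.
Total horizontal offset = 22.972 m.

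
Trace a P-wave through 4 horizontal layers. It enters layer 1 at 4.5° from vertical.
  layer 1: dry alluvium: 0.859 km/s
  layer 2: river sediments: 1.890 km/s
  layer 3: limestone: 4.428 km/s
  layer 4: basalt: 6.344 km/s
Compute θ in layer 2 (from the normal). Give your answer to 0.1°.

Ray parameter p = sin 4.5° / 0.859 = 9.1338e-02 s/km.
sin θ_2 = p·V_2 = 9.1338e-02 × 1.890 = 0.1726.
θ_2 = arcsin 0.1726 = 9.94°.

9.9°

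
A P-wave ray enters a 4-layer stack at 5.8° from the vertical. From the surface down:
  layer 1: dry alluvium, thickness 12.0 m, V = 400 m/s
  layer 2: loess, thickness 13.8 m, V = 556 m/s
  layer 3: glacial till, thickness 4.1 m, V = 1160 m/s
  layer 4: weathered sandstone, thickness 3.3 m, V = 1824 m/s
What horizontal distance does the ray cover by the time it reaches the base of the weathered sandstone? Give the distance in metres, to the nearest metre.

Apply Snell's law at each interface; in layer i the horizontal offset is hᵢ·tan θᵢ.
Layer 1: θ = 5.80°; offset = 12.0·tan 5.80° = 1.219 m.
Layer 2: sin θ = 556·sin 5.8°/400 = 0.1405, θ = 8.07°; offset = 13.8·tan 8.07° = 1.958 m.
Layer 3: sin θ = 1160·sin 5.8°/400 = 0.2931, θ = 17.04°; offset = 4.1·tan 17.04° = 1.257 m.
Layer 4: sin θ = 1824·sin 5.8°/400 = 0.4608, θ = 27.44°; offset = 3.3·tan 27.44° = 1.713 m.
Σ offsets = 6.147 m.

6 m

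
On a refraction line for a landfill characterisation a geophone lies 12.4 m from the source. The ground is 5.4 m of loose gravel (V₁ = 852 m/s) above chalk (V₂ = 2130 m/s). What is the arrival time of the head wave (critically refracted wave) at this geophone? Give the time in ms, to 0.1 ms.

17.4 ms

θ_c = arcsin(V₁/V₂) = arcsin(852/2130) = 23.58°, cos θ_c = 0.9165.
Intercept time tᵢ = 2h cos θ_c / V₁ = 2·5.4·0.9165/852 = 0.01162 s.
t = x/V₂ + tᵢ = 12.4/2130 + 0.01162 = 0.01744 s.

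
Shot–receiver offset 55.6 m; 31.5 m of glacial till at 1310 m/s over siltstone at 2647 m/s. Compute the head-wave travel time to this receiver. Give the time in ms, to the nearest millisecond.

63 ms

t = x/V₂ + 2h·√(V₂²−V₁²)/(V₁V₂).
√(V₂²−V₁²) = √(2647²−1310²) = 2300.1 m/s; delay term = 2·31.5·2300.1/(1310·2647) = 0.04179 s.
t = 55.6/2647 + 0.04179 = 0.06279 s.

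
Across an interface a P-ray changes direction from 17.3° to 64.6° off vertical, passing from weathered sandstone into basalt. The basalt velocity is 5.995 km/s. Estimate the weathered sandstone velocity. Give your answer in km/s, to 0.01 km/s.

Snell's law: sin 17.3°/V₁ = sin 64.6°/V₂.
V₁ = V₂·sin 17.3°/sin 64.6° = 5.995 × 0.3292 = 1.97 km/s.

1.97 km/s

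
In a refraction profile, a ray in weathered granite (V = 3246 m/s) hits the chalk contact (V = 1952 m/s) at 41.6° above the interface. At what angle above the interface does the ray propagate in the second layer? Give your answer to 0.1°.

63.3°

Convert to the normal: θ₁ = 90° − 41.6° = 48.4°.
Snell's law: sin θ₂ = (V₂/V₁)·sin θ₁ = (1952/3246)·sin 48.4° = 0.4497.
θ₂ = arcsin 0.4497 = 26.72° from the normal.
From the interface: 90° − 26.72° = 63.28°.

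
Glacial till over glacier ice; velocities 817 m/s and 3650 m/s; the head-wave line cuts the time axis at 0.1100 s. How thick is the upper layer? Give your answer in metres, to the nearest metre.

46 m

θ_c = arcsin(817/3650) = 12.93°; cos θ_c = 0.9746.
tᵢ = 2h cos θ_c/V₁ ⇒ h = tᵢ·V₁/(2 cos θ_c) = 0.11·817/(2·0.9746) = 46.10 m.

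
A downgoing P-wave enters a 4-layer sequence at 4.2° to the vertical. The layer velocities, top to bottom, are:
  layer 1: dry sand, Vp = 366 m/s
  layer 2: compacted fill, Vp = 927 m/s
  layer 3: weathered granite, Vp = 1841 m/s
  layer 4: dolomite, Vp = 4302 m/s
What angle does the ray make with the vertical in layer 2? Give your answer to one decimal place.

Ray parameter p = sin 4.2° / 366 = 2.0010e-04 s/m.
sin θ_2 = p·V_2 = 2.0010e-04 × 927 = 0.1855.
θ_2 = arcsin 0.1855 = 10.69°.

10.7°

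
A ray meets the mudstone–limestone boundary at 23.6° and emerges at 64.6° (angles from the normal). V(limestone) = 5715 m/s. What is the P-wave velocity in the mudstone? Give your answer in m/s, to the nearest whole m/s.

2533 m/s

Snell's law: sin 23.6°/V₁ = sin 64.6°/V₂.
V₁ = V₂·sin 23.6°/sin 64.6° = 5715 × 0.4432 = 2532.83 m/s.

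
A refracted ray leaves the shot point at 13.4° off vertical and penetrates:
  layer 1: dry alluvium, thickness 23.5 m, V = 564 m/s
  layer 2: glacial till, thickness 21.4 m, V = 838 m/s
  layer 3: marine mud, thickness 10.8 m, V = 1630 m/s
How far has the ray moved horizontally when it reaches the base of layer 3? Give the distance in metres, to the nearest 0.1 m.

23.2 m

Apply Snell's law at each interface; in layer i the horizontal offset is hᵢ·tan θᵢ.
Layer 1: θ = 13.40°; offset = 23.5·tan 13.40° = 5.598 m.
Layer 2: sin θ = 838·sin 13.4°/564 = 0.3443, θ = 20.14°; offset = 21.4·tan 20.14° = 7.849 m.
Layer 3: sin θ = 1630·sin 13.4°/564 = 0.6698, θ = 42.05°; offset = 10.8·tan 42.05° = 9.741 m.
Summing the layer offsets gives 23.188 m.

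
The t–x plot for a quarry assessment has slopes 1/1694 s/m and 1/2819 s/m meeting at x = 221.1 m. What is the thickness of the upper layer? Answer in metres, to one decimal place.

x_cross = 2h·√((V₂+V₁)/(V₂−V₁)) → h = x_cross / (2·√((V₂+V₁)/(V₂−V₁))).
√((V₂+V₁)/(V₂−V₁)) = √((2819+1694)/(2819−1694)) = 2.0029.
h = 221.1 / (2·2.0029) = 55.20 m.

55.2 m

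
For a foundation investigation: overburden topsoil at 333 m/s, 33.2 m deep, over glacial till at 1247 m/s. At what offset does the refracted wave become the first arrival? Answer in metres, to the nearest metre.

87 m

θ_c = arcsin(333/1247) = 15.49°, so cos θ_c = 0.9637 and tᵢ = 2h cos θ_c/V₁ = 0.1922 s.
At crossover x/V₁ = x/V₂ + tᵢ ⇒ x = tᵢ/(1/V₁ − 1/V₂) = 0.19216/(3.0030e-03 − 8.0192e-04) = 87.30 m.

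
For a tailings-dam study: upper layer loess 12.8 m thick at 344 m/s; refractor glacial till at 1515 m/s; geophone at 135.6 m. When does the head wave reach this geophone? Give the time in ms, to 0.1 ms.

θ_c = arcsin(V₁/V₂) = arcsin(344/1515) = 13.12°, cos θ_c = 0.9739.
Intercept time tᵢ = 2h cos θ_c / V₁ = 2·12.8·0.9739/344 = 0.07247 s.
t = x/V₂ + tᵢ = 135.6/1515 + 0.07247 = 0.16198 s.

162.0 ms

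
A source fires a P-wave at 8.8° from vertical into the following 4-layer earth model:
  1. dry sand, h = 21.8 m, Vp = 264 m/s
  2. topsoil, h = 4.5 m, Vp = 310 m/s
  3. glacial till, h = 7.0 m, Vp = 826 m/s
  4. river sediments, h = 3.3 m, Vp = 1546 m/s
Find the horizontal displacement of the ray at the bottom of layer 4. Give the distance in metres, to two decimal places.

p = sin θ₁/V₁ = sin 8.8°/264 = 5.7949e-04 s/m is conserved through the stack.
Layer 1: θ = 8.80°; offset = 21.8·tan 8.80° = 3.3748 m.
Layer 2: sin θ = p·310 = 0.1796 → θ = 10.35°; offset = 4.5·tan 10.35° = 0.8218 m.
Layer 3: sin θ = p·826 = 0.4787 → θ = 28.60°; offset = 7.0·tan 28.60° = 3.8162 m.
Layer 4: sin θ = p·1546 = 0.8959 → θ = 63.62°; offset = 3.3·tan 63.62° = 6.6547 m.
Σ offsets = 14.6674 m.

14.67 m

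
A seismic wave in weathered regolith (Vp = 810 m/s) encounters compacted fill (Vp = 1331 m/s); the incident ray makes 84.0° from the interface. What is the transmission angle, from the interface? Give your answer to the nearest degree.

Convert to the normal: θ₁ = 90° − 84.0° = 6.0°.
Snell's law: sin θ₂ = (V₂/V₁)·sin θ₁ = (1331/810)·sin 6.0° = 0.1718.
θ₂ = sin⁻¹(0.1718) = 9.89° (from vertical).
From the interface: 90° − 9.89° = 80.11°.

80°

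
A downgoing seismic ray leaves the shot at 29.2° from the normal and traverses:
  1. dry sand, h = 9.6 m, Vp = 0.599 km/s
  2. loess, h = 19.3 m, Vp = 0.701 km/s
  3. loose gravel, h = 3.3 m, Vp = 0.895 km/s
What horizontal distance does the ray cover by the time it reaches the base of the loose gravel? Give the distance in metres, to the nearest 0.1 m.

p = sin θ₁/V₁ = sin 29.2°/0.599 = 8.1446e-01 s/km is conserved through the stack.
Layer 1: θ = 29.20°; offset = 9.6·tan 29.20° = 5.365 m.
Layer 2: sin θ = p·0.701 = 0.5709 → θ = 34.82°; offset = 19.3·tan 34.82° = 13.422 m.
Layer 3: sin θ = p·0.895 = 0.7289 → θ = 46.80°; offset = 3.3·tan 46.80° = 3.514 m.
Summing the layer offsets gives 22.301 m.

22.3 m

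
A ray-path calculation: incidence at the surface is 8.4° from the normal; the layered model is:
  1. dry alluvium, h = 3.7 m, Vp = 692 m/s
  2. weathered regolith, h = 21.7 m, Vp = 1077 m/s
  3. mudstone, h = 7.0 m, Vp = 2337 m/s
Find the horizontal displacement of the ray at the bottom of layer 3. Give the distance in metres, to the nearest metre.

10 m

Ray parameter p = sin 8.4° / 692 m/s = 2.1110e-04 s/m.
Layer 1: θ = 8.40°; offset = 3.7·tan 8.40° = 0.546 m.
Layer 2: sin θ = p·1077 = 0.2274 → θ = 13.14°; offset = 21.7·tan 13.14° = 5.066 m.
Layer 3: sin θ = p·2337 = 0.4933 → θ = 29.56°; offset = 7.0·tan 29.56° = 3.970 m.
Total horizontal offset = 9.583 m.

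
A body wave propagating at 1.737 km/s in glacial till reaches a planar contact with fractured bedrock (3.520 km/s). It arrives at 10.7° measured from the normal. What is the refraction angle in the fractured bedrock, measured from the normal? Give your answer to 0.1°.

Snell's law: sin θ₂ = (V₂/V₁)·sin θ₁ = (3.520/1.737)·sin 10.7° = 0.3763.
θ₂ = sin⁻¹(0.3763) = 22.10° (from vertical).

22.1°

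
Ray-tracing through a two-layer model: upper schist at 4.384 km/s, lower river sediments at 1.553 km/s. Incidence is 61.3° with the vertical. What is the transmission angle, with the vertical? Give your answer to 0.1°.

18.1°

Snell's law: sin θ₂ = (V₂/V₁)·sin θ₁ = (1.553/4.384)·sin 61.3° = 0.3107.
θ₂ = sin⁻¹(0.3107) = 18.10° (from vertical).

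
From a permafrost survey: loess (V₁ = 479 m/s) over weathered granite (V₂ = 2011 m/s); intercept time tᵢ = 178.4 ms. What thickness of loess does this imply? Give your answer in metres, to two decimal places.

θ_c = arcsin(479/2011) = 13.78°; cos θ_c = 0.9712.
tᵢ = 2h cos θ_c/V₁ ⇒ h = tᵢ·V₁/(2 cos θ_c) = 0.1784·479/(2·0.9712) = 43.99 m.

43.99 m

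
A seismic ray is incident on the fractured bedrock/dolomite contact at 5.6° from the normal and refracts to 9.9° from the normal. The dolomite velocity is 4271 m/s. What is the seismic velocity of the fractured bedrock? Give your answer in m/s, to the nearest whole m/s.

2424 m/s

Snell's law: sin 5.6°/V₁ = sin 9.9°/V₂.
V₁ = V₂·sin 5.6°/sin 9.9° = 4271 × 0.5676 = 2424.12 m/s.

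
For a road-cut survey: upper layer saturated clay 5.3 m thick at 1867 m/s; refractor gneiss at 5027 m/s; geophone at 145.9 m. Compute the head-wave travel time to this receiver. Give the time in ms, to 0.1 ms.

t = x/V₂ + 2h·√(V₂²−V₁²)/(V₁V₂).
√(V₂²−V₁²) = √(5027²−1867²) = 4667.4 m/s; delay term = 2·5.3·4667.4/(1867·5027) = 0.00527 s.
t = 145.9/5027 + 0.00527 = 0.03429 s.

34.3 ms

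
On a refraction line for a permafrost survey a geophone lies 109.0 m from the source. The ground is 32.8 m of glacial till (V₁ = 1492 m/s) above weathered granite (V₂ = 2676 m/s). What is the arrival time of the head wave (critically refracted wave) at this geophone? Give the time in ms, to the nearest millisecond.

77 ms

θ_c = arcsin(V₁/V₂) = arcsin(1492/2676) = 33.89°, cos θ_c = 0.8301.
Intercept time tᵢ = 2h cos θ_c / V₁ = 2·32.8·0.8301/1492 = 0.03650 s.
t = x/V₂ + tᵢ = 109.0/2676 + 0.03650 = 0.07723 s.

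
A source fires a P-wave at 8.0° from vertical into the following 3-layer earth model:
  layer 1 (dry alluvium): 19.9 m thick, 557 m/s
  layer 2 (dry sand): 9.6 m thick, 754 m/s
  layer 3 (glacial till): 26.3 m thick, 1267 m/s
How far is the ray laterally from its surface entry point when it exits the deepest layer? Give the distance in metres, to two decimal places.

p = sin θ₁/V₁ = sin 8.0°/557 = 2.4986e-04 s/m is conserved through the stack.
Layer 1: θ = 8.00°; offset = 19.9·tan 8.00° = 2.7968 m.
Layer 2: sin θ = p·754 = 0.1884 → θ = 10.86°; offset = 9.6·tan 10.86° = 1.8416 m.
Layer 3: sin θ = p·1267 = 0.3166 → θ = 18.46°; offset = 26.3·tan 18.46° = 8.7774 m.
Summing the layer offsets gives 13.4157 m.

13.42 m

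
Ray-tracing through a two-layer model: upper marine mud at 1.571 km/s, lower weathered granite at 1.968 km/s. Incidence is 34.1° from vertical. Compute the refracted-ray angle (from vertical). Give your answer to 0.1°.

44.6°

Snell's law: sin θ₂ = (V₂/V₁)·sin θ₁ = (1.968/1.571)·sin 34.1° = 0.7023.
θ₂ = sin⁻¹(0.7023) = 44.61° (from vertical).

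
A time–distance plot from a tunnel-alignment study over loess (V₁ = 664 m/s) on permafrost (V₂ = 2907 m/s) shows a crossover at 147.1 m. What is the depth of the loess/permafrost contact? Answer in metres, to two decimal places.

x_cross = 2h·√((V₂+V₁)/(V₂−V₁)) → h = x_cross / (2·√((V₂+V₁)/(V₂−V₁))).
√((V₂+V₁)/(V₂−V₁)) = √((2907+664)/(2907−664)) = 1.2618.
h = 147.1 / (2·1.2618) = 58.29 m.

58.29 m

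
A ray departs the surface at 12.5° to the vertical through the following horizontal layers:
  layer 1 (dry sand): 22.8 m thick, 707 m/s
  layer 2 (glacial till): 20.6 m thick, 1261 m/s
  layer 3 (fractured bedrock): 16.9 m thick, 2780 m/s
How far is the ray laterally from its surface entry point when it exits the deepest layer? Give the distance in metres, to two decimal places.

Apply Snell's law at each interface; in layer i the horizontal offset is hᵢ·tan θᵢ.
Layer 1: θ = 12.50°; offset = 22.8·tan 12.50° = 5.0546 m.
Layer 2: sin θ = 1261·sin 12.5°/707 = 0.3860, θ = 22.71°; offset = 20.6·tan 22.71° = 8.6207 m.
Layer 3: sin θ = 2780·sin 12.5°/707 = 0.8511, θ = 58.33°; offset = 16.9·tan 58.33° = 27.3929 m.
Σ offsets = 41.0682 m.

41.07 m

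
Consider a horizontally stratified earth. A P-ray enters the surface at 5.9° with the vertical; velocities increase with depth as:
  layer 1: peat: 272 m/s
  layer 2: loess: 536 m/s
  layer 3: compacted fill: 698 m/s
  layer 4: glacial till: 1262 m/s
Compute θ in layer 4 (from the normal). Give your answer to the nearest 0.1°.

28.5°

Ray parameter p = sin 5.9° / 272 = 3.7791e-04 s/m.
sin θ_4 = p·V_4 = 3.7791e-04 × 1262 = 0.4769.
θ_4 = 28.48° from the vertical.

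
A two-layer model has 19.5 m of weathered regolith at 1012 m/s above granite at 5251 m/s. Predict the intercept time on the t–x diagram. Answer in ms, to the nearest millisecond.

tᵢ = 2h·√(V₂²−V₁²)/(V₁V₂).
√(V₂²−V₁²) = √(5251²−1012²) = 5152.6 m/s.
tᵢ = 2·19.5·5152.6/(1012·5251) = 0.03782 s.

38 ms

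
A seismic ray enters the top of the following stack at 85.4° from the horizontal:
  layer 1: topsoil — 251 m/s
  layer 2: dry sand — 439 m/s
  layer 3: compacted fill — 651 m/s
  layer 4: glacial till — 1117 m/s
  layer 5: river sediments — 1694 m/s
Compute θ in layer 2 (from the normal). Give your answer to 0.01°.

From the normal: θ₁ = 90° − 85.4° = 4.6°.
Ray parameter p = sin 4.6° / 251 = 3.1952e-04 s/m.
sin θ_2 = p·V_2 = 3.1952e-04 × 439 = 0.1403.
θ_2 = 8.06° from the vertical.

8.06°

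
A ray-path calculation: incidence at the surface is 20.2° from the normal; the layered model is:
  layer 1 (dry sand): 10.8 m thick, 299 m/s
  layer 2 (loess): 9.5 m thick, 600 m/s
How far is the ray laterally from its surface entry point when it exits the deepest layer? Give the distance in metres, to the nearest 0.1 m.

13.1 m

p = sin θ₁/V₁ = sin 20.2°/299 = 1.1548e-03 s/m is conserved through the stack.
Layer 1: θ = 20.20°; offset = 10.8·tan 20.20° = 3.974 m.
Layer 2: sin θ = p·600 = 0.6929 → θ = 43.86°; offset = 9.5·tan 43.86° = 9.129 m.
Σ offsets = 13.103 m.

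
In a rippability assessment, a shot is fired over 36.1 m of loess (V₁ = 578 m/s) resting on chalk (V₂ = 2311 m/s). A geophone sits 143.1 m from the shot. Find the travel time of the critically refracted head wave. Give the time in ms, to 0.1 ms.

182.9 ms

t = x/V₂ + 2h·√(V₂²−V₁²)/(V₁V₂).
√(V₂²−V₁²) = √(2311²−578²) = 2237.6 m/s; delay term = 2·36.1·2237.6/(578·2311) = 0.12094 s.
t = 143.1/2311 + 0.12094 = 0.18286 s.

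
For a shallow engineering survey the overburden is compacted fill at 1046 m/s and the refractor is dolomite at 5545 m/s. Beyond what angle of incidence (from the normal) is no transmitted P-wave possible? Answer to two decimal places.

10.87°

Critical incidence: sin θ_c = V₁/V₂ = 1046/5545 = 0.1886.
θ_c = arcsin 0.1886 = 10.87°.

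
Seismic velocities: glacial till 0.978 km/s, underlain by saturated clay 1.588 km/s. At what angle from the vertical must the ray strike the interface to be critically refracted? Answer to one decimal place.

38.0°

Critical incidence: sin θ_c = V₁/V₂ = 0.978/1.588 = 0.6159.
θ_c = arcsin 0.6159 = 38.02°.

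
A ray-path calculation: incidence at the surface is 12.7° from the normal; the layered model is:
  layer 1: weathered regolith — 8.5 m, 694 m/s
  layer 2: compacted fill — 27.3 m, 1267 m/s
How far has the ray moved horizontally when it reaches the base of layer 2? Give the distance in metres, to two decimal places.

13.88 m

p = sin θ₁/V₁ = sin 12.7°/694 = 3.1678e-04 s/m is conserved through the stack.
Layer 1: θ = 12.70°; offset = 8.5·tan 12.70° = 1.9156 m.
Layer 2: sin θ = p·1267 = 0.4014 → θ = 23.66°; offset = 27.3·tan 23.66° = 11.9630 m.
Summing the layer offsets gives 13.8786 m.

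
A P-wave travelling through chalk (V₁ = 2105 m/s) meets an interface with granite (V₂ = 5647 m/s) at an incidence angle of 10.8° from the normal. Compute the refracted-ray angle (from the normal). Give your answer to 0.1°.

30.2°

Snell's law: sin θ₂ = (V₂/V₁)·sin θ₁ = (5647/2105)·sin 10.8° = 0.5027.
θ₂ = arcsin 0.5027 = 30.18° from the normal.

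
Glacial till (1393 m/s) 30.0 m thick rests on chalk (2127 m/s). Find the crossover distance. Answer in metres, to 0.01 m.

x_cross = 2h·√((V₂+V₁)/(V₂−V₁)).
(V₂+V₁)/(V₂−V₁) = (2127+1393)/(2127−1393) = 4.7956; √ = 2.1899.
x_cross = 2·30.0·2.1899 = 131.39 m.

131.39 m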